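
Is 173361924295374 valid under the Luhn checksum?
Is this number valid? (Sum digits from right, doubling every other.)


Luhn sum = 66
66 mod 10 = 6

Invalid (Luhn sum mod 10 = 6)


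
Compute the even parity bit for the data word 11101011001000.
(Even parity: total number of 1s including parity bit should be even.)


Number of 1s in data: 7
Parity bit: 1

1


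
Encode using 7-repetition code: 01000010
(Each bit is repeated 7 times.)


Each bit -> 7 copies

00000001111111000000000000000000000000000011111110000000


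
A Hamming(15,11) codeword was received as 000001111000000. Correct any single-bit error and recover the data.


Syndrome = 0: no error detected

Data: 00111000000 (no errors)


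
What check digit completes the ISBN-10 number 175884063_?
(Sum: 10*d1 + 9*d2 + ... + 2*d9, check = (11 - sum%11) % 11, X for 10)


Weighted sum: 261
261 mod 11 = 8

Check digit: 3


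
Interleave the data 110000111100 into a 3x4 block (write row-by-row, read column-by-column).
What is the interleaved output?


Matrix:
  1100
  0011
  1100
Read columns: 101101010010

101101010010


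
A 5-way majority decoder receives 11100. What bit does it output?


Ones: 3 out of 5
Threshold: 3

1 (3/5 voted 1)


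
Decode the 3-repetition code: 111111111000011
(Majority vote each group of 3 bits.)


Groups: 111, 111, 111, 000, 011
Majority votes: 11101

11101


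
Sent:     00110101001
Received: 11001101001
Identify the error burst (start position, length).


XOR: 11111000000

Burst at position 0, length 5


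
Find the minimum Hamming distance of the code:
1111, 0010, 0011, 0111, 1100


Comparing all pairs, minimum distance: 1
Can detect 0 errors, correct 0 errors

1


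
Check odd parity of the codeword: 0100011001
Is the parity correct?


Number of 1s: 4

No, parity error (4 ones)


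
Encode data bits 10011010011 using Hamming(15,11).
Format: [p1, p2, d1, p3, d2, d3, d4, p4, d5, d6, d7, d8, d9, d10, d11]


Parity bits: p1=1, p2=1, p3=1, p4=0

111100101010011


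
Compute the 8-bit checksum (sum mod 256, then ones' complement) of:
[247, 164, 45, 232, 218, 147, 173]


Sum = 1226 mod 256 = 202
Complement = 53

53


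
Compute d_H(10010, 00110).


XOR: 10100
Count of 1s: 2

2


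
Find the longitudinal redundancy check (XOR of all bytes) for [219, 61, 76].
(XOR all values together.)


XOR chain: 219 ^ 61 ^ 76 = 170

170


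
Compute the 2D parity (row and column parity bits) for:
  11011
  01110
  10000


Row parities: 011
Column parities: 00101

Row P: 011, Col P: 00101, Corner: 0


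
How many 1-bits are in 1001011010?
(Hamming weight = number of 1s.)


Counting 1s in 1001011010

5


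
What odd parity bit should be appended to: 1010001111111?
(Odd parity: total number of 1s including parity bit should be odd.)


Number of 1s in data: 9
Parity bit: 0

0


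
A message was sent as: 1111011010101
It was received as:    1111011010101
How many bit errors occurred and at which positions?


XOR: 0000000000000

0 errors (received matches sent)


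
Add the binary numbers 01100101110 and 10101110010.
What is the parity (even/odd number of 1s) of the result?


01100101110 = 814
10101110010 = 1394
Sum = 2208 = 100010100000
1s count = 3

odd parity (3 ones in 100010100000)


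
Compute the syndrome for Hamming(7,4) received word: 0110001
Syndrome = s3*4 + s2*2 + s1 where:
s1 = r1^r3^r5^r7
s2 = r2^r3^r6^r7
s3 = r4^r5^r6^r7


s1=0, s2=1, s3=1

Syndrome = 6 (error at position 6)


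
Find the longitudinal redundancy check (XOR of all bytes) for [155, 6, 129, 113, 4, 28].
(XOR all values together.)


XOR chain: 155 ^ 6 ^ 129 ^ 113 ^ 4 ^ 28 = 117

117


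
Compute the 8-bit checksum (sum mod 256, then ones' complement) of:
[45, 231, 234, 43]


Sum = 553 mod 256 = 41
Complement = 214

214


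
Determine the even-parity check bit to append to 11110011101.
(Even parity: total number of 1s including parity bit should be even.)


Number of 1s in data: 8
Parity bit: 0

0


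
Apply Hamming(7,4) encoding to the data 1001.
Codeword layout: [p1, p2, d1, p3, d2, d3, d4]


Parity bits: p1=0, p2=0, p3=1

0011001


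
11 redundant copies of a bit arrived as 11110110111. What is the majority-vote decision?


Ones: 9 out of 11
Threshold: 6

1 (9/11 voted 1)


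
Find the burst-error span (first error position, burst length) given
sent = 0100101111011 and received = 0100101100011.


XOR: 0000000011000

Burst at position 8, length 2


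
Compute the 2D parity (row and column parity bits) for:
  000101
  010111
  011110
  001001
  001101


Row parities: 00001
Column parities: 001000

Row P: 00001, Col P: 001000, Corner: 1


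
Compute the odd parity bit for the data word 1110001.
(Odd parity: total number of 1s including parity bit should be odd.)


Number of 1s in data: 4
Parity bit: 1

1


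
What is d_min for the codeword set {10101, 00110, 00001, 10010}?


Comparing all pairs, minimum distance: 2
Can detect 1 errors, correct 0 errors

2


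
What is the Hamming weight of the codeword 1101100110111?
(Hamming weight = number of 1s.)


Counting 1s in 1101100110111

9


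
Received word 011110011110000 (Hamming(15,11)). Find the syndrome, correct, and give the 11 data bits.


Syndrome = 0: no error detected

Data: 11001110000 (no errors)


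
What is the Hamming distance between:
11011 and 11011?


XOR: 00000
Count of 1s: 0

0


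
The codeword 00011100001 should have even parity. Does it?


Number of 1s: 4

Yes, parity is correct (4 ones)


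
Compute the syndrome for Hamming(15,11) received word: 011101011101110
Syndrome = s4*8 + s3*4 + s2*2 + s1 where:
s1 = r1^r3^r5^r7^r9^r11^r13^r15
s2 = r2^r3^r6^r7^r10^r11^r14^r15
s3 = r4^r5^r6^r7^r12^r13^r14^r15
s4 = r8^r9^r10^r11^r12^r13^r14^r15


s1=1, s2=1, s3=1, s4=0

Syndrome = 7 (error at position 7)


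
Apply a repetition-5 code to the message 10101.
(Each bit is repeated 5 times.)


Each bit -> 5 copies

1111100000111110000011111


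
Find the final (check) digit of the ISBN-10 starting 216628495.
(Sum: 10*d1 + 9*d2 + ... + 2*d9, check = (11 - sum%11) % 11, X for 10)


Weighted sum: 224
224 mod 11 = 4

Check digit: 7


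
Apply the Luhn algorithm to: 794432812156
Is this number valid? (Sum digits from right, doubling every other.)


Luhn sum = 54
54 mod 10 = 4

Invalid (Luhn sum mod 10 = 4)


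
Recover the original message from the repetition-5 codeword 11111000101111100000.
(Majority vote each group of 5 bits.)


Groups: 11111, 00010, 11111, 00000
Majority votes: 1010

1010


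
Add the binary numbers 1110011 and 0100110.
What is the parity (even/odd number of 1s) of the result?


1110011 = 115
0100110 = 38
Sum = 153 = 10011001
1s count = 4

even parity (4 ones in 10011001)


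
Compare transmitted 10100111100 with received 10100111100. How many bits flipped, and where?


XOR: 00000000000

0 errors (received matches sent)


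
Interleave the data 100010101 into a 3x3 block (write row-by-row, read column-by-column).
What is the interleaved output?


Matrix:
  100
  010
  101
Read columns: 101010001

101010001


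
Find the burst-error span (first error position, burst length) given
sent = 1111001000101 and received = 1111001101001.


XOR: 0000000101100

Burst at position 7, length 4


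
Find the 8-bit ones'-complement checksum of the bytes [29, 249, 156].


Sum = 434 mod 256 = 178
Complement = 77

77


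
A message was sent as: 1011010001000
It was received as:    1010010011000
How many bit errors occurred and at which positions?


XOR: 0001000010000

2 error(s) at position(s): 3, 8


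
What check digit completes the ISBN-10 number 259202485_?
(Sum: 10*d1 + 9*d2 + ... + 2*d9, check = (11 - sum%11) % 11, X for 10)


Weighted sum: 211
211 mod 11 = 2

Check digit: 9


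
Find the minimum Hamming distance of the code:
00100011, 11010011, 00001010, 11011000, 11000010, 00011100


Comparing all pairs, minimum distance: 2
Can detect 1 errors, correct 0 errors

2


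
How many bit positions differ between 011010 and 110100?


XOR: 101110
Count of 1s: 4

4


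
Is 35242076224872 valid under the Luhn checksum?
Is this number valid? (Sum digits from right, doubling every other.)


Luhn sum = 63
63 mod 10 = 3

Invalid (Luhn sum mod 10 = 3)


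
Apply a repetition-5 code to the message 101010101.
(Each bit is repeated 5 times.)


Each bit -> 5 copies

111110000011111000001111100000111110000011111


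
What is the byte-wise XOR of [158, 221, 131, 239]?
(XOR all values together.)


XOR chain: 158 ^ 221 ^ 131 ^ 239 = 47

47


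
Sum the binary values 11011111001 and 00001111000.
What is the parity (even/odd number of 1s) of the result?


11011111001 = 1785
00001111000 = 120
Sum = 1905 = 11101110001
1s count = 7

odd parity (7 ones in 11101110001)


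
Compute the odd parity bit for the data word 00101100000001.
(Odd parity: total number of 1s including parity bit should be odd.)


Number of 1s in data: 4
Parity bit: 1

1


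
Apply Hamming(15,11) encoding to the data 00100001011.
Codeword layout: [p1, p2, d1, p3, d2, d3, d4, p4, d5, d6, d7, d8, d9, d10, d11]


Parity bits: p1=1, p2=1, p3=0, p4=1

110001010001011


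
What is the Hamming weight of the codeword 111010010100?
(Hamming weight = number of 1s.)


Counting 1s in 111010010100

6


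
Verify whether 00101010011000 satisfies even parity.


Number of 1s: 5

No, parity error (5 ones)


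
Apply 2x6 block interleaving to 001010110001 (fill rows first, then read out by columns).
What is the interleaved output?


Matrix:
  001010
  110001
Read columns: 010110001001

010110001001


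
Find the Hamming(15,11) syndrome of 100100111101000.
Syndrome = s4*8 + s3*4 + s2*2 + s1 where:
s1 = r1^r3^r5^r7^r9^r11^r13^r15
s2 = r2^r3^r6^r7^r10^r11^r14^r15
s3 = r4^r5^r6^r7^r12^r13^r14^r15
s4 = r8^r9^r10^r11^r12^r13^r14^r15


s1=1, s2=0, s3=1, s4=0

Syndrome = 5 (error at position 5)


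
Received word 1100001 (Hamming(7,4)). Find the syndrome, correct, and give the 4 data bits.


Syndrome = 4: error at position 4

Data: 0001 (corrected bit 4)


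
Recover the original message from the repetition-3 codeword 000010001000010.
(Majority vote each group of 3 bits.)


Groups: 000, 010, 001, 000, 010
Majority votes: 00000

00000


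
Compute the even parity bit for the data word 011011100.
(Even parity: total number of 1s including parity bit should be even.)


Number of 1s in data: 5
Parity bit: 1

1


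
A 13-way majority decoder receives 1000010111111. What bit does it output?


Ones: 8 out of 13
Threshold: 7

1 (8/13 voted 1)


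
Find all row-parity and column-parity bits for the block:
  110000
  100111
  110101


Row parities: 000
Column parities: 100010

Row P: 000, Col P: 100010, Corner: 0


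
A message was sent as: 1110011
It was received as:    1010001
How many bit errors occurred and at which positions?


XOR: 0100010

2 error(s) at position(s): 1, 5


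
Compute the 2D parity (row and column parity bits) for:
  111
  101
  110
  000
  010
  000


Row parities: 100010
Column parities: 110

Row P: 100010, Col P: 110, Corner: 0


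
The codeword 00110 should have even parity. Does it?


Number of 1s: 2

Yes, parity is correct (2 ones)


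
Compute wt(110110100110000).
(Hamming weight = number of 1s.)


Counting 1s in 110110100110000

7


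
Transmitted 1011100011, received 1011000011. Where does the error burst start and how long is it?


XOR: 0000100000

Burst at position 4, length 1


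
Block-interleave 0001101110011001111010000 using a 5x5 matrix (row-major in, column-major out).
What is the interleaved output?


Matrix:
  00011
  01110
  01100
  11110
  10000
Read columns: 0001101110011101101010000

0001101110011101101010000


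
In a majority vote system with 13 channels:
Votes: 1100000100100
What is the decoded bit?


Ones: 4 out of 13
Threshold: 7

0 (4/13 voted 1)


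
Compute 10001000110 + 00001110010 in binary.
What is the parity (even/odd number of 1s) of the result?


10001000110 = 1094
00001110010 = 114
Sum = 1208 = 10010111000
1s count = 5

odd parity (5 ones in 10010111000)


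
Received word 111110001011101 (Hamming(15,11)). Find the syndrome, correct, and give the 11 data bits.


Syndrome = 13: error at position 13

Data: 11001011001 (corrected bit 13)


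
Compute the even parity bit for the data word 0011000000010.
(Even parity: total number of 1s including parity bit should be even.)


Number of 1s in data: 3
Parity bit: 1

1


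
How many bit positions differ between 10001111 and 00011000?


XOR: 10010111
Count of 1s: 5

5


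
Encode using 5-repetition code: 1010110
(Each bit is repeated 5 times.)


Each bit -> 5 copies

11111000001111100000111111111100000


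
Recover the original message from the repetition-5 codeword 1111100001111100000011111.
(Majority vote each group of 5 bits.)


Groups: 11111, 00001, 11110, 00000, 11111
Majority votes: 10101

10101


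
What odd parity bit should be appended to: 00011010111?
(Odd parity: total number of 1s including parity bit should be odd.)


Number of 1s in data: 6
Parity bit: 1

1


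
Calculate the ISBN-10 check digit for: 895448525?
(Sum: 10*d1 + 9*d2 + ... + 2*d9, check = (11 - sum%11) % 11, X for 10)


Weighted sum: 329
329 mod 11 = 10

Check digit: 1


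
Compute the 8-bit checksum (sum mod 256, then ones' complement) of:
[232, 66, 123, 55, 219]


Sum = 695 mod 256 = 183
Complement = 72

72


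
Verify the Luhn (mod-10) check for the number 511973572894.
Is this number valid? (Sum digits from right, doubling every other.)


Luhn sum = 54
54 mod 10 = 4

Invalid (Luhn sum mod 10 = 4)


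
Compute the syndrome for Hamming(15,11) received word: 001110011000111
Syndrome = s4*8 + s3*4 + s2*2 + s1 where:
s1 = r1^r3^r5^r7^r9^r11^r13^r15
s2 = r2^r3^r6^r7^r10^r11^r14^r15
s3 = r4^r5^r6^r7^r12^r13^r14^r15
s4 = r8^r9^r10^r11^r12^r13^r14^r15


s1=1, s2=1, s3=1, s4=1

Syndrome = 15 (error at position 15)


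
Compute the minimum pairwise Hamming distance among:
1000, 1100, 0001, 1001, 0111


Comparing all pairs, minimum distance: 1
Can detect 0 errors, correct 0 errors

1


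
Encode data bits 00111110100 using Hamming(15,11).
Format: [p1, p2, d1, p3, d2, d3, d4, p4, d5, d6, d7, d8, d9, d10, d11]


Parity bits: p1=0, p2=0, p3=1, p4=0

000101101110100


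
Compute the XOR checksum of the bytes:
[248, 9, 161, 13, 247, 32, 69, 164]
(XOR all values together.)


XOR chain: 248 ^ 9 ^ 161 ^ 13 ^ 247 ^ 32 ^ 69 ^ 164 = 107

107


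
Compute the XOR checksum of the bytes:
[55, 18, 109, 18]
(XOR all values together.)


XOR chain: 55 ^ 18 ^ 109 ^ 18 = 90

90


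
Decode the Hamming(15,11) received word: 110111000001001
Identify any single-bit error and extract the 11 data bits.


Syndrome = 7: error at position 7

Data: 01110001001 (corrected bit 7)


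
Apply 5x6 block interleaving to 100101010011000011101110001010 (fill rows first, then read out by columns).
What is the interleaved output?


Matrix:
  100101
  010011
  000011
  101110
  001010
Read columns: 100100100000011100100111111100

100100100000011100100111111100


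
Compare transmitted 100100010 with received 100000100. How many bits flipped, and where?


XOR: 000100110

3 error(s) at position(s): 3, 6, 7


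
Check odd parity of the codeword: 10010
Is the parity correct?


Number of 1s: 2

No, parity error (2 ones)


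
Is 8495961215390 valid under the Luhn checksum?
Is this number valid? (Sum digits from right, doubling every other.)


Luhn sum = 57
57 mod 10 = 7

Invalid (Luhn sum mod 10 = 7)


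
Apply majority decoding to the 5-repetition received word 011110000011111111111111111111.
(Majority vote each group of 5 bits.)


Groups: 01111, 00000, 11111, 11111, 11111, 11111
Majority votes: 101111

101111


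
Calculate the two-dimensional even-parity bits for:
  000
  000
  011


Row parities: 000
Column parities: 011

Row P: 000, Col P: 011, Corner: 0


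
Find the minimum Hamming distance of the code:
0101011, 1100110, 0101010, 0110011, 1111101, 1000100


Comparing all pairs, minimum distance: 1
Can detect 0 errors, correct 0 errors

1


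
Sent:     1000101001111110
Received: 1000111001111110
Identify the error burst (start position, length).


XOR: 0000010000000000

Burst at position 5, length 1


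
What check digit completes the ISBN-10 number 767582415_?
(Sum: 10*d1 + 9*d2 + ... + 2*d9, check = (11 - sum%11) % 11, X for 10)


Weighted sum: 302
302 mod 11 = 5

Check digit: 6


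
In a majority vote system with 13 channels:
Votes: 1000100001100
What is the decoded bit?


Ones: 4 out of 13
Threshold: 7

0 (4/13 voted 1)


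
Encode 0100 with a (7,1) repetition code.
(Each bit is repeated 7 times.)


Each bit -> 7 copies

0000000111111100000000000000


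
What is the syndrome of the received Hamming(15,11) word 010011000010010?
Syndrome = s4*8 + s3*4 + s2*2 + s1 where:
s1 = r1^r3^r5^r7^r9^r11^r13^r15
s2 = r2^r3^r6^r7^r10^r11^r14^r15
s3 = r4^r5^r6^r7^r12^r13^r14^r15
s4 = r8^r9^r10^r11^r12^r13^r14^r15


s1=0, s2=0, s3=1, s4=0

Syndrome = 4 (error at position 4)


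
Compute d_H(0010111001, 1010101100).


XOR: 1000010101
Count of 1s: 4

4


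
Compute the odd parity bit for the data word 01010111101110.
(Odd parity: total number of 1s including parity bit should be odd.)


Number of 1s in data: 9
Parity bit: 0

0


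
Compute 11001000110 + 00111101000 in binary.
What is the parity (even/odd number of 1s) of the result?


11001000110 = 1606
00111101000 = 488
Sum = 2094 = 100000101110
1s count = 5

odd parity (5 ones in 100000101110)


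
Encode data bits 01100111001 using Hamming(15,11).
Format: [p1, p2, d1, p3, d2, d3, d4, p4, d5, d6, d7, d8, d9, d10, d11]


Parity bits: p1=1, p2=0, p3=0, p4=0

100011000111001


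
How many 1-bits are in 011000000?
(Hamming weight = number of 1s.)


Counting 1s in 011000000

2


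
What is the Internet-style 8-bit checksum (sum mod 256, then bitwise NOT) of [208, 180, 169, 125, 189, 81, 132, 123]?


Sum = 1207 mod 256 = 183
Complement = 72

72


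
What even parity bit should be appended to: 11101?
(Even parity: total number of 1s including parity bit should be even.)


Number of 1s in data: 4
Parity bit: 0

0


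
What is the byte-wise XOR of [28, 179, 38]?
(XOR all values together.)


XOR chain: 28 ^ 179 ^ 38 = 137

137


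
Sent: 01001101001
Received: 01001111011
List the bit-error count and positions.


XOR: 00000010010

2 error(s) at position(s): 6, 9


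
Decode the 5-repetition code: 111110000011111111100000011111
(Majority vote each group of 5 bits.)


Groups: 11111, 00000, 11111, 11110, 00000, 11111
Majority votes: 101101

101101


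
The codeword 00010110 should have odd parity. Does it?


Number of 1s: 3

Yes, parity is correct (3 ones)


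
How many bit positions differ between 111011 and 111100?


XOR: 000111
Count of 1s: 3

3


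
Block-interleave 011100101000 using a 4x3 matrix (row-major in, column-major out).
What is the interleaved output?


Matrix:
  011
  100
  101
  000
Read columns: 011010001010

011010001010


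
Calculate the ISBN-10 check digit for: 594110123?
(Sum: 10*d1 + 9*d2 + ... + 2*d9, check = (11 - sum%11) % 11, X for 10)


Weighted sum: 192
192 mod 11 = 5

Check digit: 6


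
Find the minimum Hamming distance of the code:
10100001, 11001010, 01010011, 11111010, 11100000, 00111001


Comparing all pairs, minimum distance: 2
Can detect 1 errors, correct 0 errors

2


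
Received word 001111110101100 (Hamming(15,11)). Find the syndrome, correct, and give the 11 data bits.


Syndrome = 0: no error detected

Data: 11110101100 (no errors)


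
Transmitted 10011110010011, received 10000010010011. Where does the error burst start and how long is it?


XOR: 00011100000000

Burst at position 3, length 3


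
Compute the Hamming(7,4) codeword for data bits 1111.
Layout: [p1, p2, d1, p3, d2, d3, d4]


Parity bits: p1=1, p2=1, p3=1

1111111


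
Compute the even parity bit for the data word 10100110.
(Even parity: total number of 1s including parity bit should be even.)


Number of 1s in data: 4
Parity bit: 0

0


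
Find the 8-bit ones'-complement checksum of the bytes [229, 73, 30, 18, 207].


Sum = 557 mod 256 = 45
Complement = 210

210


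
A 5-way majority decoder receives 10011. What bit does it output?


Ones: 3 out of 5
Threshold: 3

1 (3/5 voted 1)


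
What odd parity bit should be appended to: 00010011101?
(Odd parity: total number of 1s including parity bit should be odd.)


Number of 1s in data: 5
Parity bit: 0

0


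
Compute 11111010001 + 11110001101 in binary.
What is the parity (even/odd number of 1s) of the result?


11111010001 = 2001
11110001101 = 1933
Sum = 3934 = 111101011110
1s count = 9

odd parity (9 ones in 111101011110)


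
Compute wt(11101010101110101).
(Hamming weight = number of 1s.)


Counting 1s in 11101010101110101

11


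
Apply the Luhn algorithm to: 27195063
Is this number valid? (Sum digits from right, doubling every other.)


Luhn sum = 29
29 mod 10 = 9

Invalid (Luhn sum mod 10 = 9)


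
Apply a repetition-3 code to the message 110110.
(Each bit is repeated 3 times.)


Each bit -> 3 copies

111111000111111000


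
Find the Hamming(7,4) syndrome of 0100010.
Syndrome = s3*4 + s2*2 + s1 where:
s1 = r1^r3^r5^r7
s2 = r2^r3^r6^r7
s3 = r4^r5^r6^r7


s1=0, s2=0, s3=1

Syndrome = 4 (error at position 4)


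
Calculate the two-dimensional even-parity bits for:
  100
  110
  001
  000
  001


Row parities: 10101
Column parities: 010

Row P: 10101, Col P: 010, Corner: 1


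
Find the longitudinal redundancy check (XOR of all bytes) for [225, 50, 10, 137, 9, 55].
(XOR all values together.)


XOR chain: 225 ^ 50 ^ 10 ^ 137 ^ 9 ^ 55 = 110

110


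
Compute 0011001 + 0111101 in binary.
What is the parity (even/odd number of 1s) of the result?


0011001 = 25
0111101 = 61
Sum = 86 = 1010110
1s count = 4

even parity (4 ones in 1010110)


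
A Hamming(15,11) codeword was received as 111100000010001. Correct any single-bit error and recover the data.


Syndrome = 0: no error detected

Data: 10000010001 (no errors)


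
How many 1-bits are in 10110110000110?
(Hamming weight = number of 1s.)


Counting 1s in 10110110000110

7


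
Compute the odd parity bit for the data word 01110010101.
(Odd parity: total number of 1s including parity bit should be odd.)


Number of 1s in data: 6
Parity bit: 1

1


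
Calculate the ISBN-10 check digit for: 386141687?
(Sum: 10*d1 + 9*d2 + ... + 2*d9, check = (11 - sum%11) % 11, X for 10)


Weighted sum: 248
248 mod 11 = 6

Check digit: 5


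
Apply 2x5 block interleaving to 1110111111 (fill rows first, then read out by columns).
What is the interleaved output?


Matrix:
  11101
  11111
Read columns: 1111110111

1111110111


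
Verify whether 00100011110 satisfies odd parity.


Number of 1s: 5

Yes, parity is correct (5 ones)


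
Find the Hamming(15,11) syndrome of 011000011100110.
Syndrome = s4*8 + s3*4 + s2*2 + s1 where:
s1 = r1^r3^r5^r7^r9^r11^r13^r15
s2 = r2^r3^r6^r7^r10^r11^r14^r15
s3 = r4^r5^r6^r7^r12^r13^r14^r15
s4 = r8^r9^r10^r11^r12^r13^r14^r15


s1=1, s2=0, s3=0, s4=1

Syndrome = 9 (error at position 9)


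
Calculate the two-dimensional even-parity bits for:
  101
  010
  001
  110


Row parities: 0110
Column parities: 000

Row P: 0110, Col P: 000, Corner: 0


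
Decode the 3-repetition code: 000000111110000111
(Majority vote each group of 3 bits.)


Groups: 000, 000, 111, 110, 000, 111
Majority votes: 001101

001101


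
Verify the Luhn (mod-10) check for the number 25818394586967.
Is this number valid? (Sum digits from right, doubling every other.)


Luhn sum = 71
71 mod 10 = 1

Invalid (Luhn sum mod 10 = 1)


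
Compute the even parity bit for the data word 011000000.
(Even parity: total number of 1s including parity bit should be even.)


Number of 1s in data: 2
Parity bit: 0

0


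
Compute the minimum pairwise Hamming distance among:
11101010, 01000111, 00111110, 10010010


Comparing all pairs, minimum distance: 4
Can detect 3 errors, correct 1 errors

4


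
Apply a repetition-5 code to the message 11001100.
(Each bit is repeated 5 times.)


Each bit -> 5 copies

1111111111000000000011111111110000000000


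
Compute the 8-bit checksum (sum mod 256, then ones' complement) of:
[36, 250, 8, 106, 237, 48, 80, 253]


Sum = 1018 mod 256 = 250
Complement = 5

5


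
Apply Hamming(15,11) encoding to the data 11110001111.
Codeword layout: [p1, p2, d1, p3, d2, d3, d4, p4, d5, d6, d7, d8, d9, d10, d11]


Parity bits: p1=1, p2=1, p3=1, p4=0

111111100001111


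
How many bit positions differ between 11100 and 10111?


XOR: 01011
Count of 1s: 3

3


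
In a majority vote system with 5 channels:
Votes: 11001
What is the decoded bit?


Ones: 3 out of 5
Threshold: 3

1 (3/5 voted 1)


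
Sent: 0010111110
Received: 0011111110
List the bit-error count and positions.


XOR: 0001000000

1 error(s) at position(s): 3


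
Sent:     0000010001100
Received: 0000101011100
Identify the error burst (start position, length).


XOR: 0000111010000

Burst at position 4, length 5


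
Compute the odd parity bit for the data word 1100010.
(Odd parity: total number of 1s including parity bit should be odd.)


Number of 1s in data: 3
Parity bit: 0

0


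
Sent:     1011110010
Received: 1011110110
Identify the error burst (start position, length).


XOR: 0000000100

Burst at position 7, length 1


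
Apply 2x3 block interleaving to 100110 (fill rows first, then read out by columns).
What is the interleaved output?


Matrix:
  100
  110
Read columns: 110100

110100


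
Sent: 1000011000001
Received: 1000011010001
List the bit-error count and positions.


XOR: 0000000010000

1 error(s) at position(s): 8


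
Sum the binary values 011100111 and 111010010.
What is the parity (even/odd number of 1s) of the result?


011100111 = 231
111010010 = 466
Sum = 697 = 1010111001
1s count = 6

even parity (6 ones in 1010111001)


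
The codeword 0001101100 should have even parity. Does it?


Number of 1s: 4

Yes, parity is correct (4 ones)


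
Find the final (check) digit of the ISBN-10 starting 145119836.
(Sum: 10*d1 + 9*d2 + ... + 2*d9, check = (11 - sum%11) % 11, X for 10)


Weighted sum: 197
197 mod 11 = 10

Check digit: 1


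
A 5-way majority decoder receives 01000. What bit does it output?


Ones: 1 out of 5
Threshold: 3

0 (1/5 voted 1)


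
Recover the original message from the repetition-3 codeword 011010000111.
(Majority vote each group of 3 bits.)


Groups: 011, 010, 000, 111
Majority votes: 1001

1001


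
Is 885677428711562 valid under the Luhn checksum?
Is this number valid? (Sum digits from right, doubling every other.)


Luhn sum = 69
69 mod 10 = 9

Invalid (Luhn sum mod 10 = 9)


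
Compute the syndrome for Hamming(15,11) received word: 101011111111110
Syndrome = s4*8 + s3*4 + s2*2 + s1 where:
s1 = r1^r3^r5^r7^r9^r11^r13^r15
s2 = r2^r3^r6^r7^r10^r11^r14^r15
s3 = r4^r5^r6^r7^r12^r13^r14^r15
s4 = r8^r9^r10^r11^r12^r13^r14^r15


s1=1, s2=0, s3=0, s4=1

Syndrome = 9 (error at position 9)


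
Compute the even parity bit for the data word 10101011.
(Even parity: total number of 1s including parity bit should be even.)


Number of 1s in data: 5
Parity bit: 1

1


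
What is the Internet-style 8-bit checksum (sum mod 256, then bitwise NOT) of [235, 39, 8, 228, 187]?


Sum = 697 mod 256 = 185
Complement = 70

70


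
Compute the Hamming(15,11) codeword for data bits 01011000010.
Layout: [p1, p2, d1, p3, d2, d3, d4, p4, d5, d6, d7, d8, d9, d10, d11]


Parity bits: p1=1, p2=0, p3=1, p4=0

100110101000010


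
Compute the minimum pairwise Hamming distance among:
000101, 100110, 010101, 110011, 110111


Comparing all pairs, minimum distance: 1
Can detect 0 errors, correct 0 errors

1


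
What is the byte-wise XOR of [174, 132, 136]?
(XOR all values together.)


XOR chain: 174 ^ 132 ^ 136 = 162

162


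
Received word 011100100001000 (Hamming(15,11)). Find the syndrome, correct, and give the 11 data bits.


Syndrome = 14: error at position 14

Data: 10010001010 (corrected bit 14)


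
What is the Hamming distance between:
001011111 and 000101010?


XOR: 001110101
Count of 1s: 5

5


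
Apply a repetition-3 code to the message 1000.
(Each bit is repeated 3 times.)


Each bit -> 3 copies

111000000000


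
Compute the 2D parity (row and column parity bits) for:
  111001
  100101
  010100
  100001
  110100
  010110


Row parities: 010011
Column parities: 001011

Row P: 010011, Col P: 001011, Corner: 1


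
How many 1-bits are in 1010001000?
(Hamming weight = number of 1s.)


Counting 1s in 1010001000

3


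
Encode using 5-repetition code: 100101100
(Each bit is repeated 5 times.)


Each bit -> 5 copies

111110000000000111110000011111111110000000000


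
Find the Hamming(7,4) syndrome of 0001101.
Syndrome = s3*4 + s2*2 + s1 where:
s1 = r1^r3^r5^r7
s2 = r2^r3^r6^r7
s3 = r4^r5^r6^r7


s1=0, s2=1, s3=1

Syndrome = 6 (error at position 6)


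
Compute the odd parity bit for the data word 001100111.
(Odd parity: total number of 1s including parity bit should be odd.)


Number of 1s in data: 5
Parity bit: 0

0


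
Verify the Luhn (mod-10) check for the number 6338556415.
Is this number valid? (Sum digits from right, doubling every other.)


Luhn sum = 40
40 mod 10 = 0

Valid (Luhn sum mod 10 = 0)


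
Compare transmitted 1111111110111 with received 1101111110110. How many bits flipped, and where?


XOR: 0010000000001

2 error(s) at position(s): 2, 12


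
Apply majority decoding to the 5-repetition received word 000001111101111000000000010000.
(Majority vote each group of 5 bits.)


Groups: 00000, 11111, 01111, 00000, 00000, 10000
Majority votes: 011000

011000


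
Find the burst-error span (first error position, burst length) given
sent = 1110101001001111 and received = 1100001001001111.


XOR: 0010100000000000

Burst at position 2, length 3


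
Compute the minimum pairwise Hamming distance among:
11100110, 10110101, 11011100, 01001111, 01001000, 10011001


Comparing all pairs, minimum distance: 3
Can detect 2 errors, correct 1 errors

3


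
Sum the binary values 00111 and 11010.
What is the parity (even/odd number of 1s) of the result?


00111 = 7
11010 = 26
Sum = 33 = 100001
1s count = 2

even parity (2 ones in 100001)


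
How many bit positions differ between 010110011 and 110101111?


XOR: 100011100
Count of 1s: 4

4


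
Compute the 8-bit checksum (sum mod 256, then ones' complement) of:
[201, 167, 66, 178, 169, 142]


Sum = 923 mod 256 = 155
Complement = 100

100


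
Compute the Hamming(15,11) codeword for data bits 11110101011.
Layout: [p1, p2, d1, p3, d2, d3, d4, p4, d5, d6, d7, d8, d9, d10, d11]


Parity bits: p1=0, p2=0, p3=0, p4=0

001011100101011


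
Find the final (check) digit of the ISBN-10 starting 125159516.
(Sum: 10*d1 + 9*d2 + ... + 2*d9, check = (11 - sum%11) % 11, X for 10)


Weighted sum: 185
185 mod 11 = 9

Check digit: 2


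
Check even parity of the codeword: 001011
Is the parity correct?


Number of 1s: 3

No, parity error (3 ones)


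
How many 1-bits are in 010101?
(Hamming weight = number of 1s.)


Counting 1s in 010101

3


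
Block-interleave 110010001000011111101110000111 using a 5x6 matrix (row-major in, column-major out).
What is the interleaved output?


Matrix:
  110010
  001000
  011111
  101110
  000111
Read columns: 100101010001110001111011100101

100101010001110001111011100101


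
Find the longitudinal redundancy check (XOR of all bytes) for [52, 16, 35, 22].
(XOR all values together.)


XOR chain: 52 ^ 16 ^ 35 ^ 22 = 17

17


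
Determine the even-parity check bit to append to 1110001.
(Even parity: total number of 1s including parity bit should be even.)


Number of 1s in data: 4
Parity bit: 0

0


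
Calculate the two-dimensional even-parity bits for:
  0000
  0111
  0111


Row parities: 011
Column parities: 0000

Row P: 011, Col P: 0000, Corner: 0


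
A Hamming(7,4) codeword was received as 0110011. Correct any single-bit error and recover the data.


Syndrome = 0: no error detected

Data: 1011 (no errors)


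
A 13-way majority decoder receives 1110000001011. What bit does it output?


Ones: 6 out of 13
Threshold: 7

0 (6/13 voted 1)


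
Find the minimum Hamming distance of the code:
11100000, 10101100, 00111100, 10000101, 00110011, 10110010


Comparing all pairs, minimum distance: 2
Can detect 1 errors, correct 0 errors

2


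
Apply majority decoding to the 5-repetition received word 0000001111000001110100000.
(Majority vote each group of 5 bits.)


Groups: 00000, 01111, 00000, 11101, 00000
Majority votes: 01010

01010


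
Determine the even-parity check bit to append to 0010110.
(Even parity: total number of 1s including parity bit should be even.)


Number of 1s in data: 3
Parity bit: 1

1


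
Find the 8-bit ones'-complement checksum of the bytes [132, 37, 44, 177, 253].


Sum = 643 mod 256 = 131
Complement = 124

124


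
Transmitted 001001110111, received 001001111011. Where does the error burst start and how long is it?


XOR: 000000001100

Burst at position 8, length 2


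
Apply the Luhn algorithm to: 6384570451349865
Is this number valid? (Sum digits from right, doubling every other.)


Luhn sum = 66
66 mod 10 = 6

Invalid (Luhn sum mod 10 = 6)


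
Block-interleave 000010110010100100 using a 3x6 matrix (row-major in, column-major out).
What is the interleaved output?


Matrix:
  000010
  110010
  100100
Read columns: 011010000001110000

011010000001110000


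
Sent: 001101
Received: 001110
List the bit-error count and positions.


XOR: 000011

2 error(s) at position(s): 4, 5


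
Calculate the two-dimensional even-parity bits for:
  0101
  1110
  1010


Row parities: 010
Column parities: 0001

Row P: 010, Col P: 0001, Corner: 1


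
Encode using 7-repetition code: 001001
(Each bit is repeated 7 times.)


Each bit -> 7 copies

000000000000001111111000000000000001111111


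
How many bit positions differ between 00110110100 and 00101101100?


XOR: 00011011000
Count of 1s: 4

4


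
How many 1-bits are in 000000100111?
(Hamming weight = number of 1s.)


Counting 1s in 000000100111

4


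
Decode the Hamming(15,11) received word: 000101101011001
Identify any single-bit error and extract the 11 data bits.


Syndrome = 4: error at position 4

Data: 00111011001 (corrected bit 4)


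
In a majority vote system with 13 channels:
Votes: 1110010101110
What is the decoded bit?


Ones: 8 out of 13
Threshold: 7

1 (8/13 voted 1)


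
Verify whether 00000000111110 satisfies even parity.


Number of 1s: 5

No, parity error (5 ones)


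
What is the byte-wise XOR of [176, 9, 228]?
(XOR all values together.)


XOR chain: 176 ^ 9 ^ 228 = 93

93


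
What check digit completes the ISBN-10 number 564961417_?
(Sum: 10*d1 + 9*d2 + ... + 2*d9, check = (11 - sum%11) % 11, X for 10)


Weighted sum: 273
273 mod 11 = 9

Check digit: 2


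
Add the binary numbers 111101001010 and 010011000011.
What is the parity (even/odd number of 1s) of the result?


111101001010 = 3914
010011000011 = 1219
Sum = 5133 = 1010000001101
1s count = 5

odd parity (5 ones in 1010000001101)


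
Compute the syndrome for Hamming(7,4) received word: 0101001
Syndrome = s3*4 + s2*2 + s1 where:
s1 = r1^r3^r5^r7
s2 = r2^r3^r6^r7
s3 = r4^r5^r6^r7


s1=1, s2=0, s3=0

Syndrome = 1 (error at position 1)


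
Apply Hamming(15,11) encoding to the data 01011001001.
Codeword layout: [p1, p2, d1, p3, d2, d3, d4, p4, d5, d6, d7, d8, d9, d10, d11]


Parity bits: p1=0, p2=0, p3=0, p4=1

000010111001001


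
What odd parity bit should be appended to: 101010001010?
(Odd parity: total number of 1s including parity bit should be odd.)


Number of 1s in data: 5
Parity bit: 0

0


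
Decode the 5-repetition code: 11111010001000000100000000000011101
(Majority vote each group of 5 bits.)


Groups: 11111, 01000, 10000, 00100, 00000, 00000, 11101
Majority votes: 1000001

1000001


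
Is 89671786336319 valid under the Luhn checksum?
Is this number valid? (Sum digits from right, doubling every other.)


Luhn sum = 74
74 mod 10 = 4

Invalid (Luhn sum mod 10 = 4)


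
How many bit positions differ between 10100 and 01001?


XOR: 11101
Count of 1s: 4

4


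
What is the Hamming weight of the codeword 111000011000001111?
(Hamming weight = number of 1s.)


Counting 1s in 111000011000001111

9


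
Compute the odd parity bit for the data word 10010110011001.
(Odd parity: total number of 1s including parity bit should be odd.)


Number of 1s in data: 7
Parity bit: 0

0


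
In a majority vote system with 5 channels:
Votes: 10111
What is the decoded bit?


Ones: 4 out of 5
Threshold: 3

1 (4/5 voted 1)


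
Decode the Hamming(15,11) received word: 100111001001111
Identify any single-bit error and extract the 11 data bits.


Syndrome = 15: error at position 15

Data: 01101001110 (corrected bit 15)


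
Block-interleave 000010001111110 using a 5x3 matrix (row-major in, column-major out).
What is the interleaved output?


Matrix:
  000
  010
  001
  111
  110
Read columns: 000110101100110

000110101100110


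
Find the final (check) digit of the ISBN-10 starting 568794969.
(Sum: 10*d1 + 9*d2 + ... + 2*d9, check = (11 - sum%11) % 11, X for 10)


Weighted sum: 363
363 mod 11 = 0

Check digit: 0


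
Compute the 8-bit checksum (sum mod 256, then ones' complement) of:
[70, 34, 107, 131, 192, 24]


Sum = 558 mod 256 = 46
Complement = 209

209


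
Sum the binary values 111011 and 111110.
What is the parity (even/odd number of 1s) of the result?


111011 = 59
111110 = 62
Sum = 121 = 1111001
1s count = 5

odd parity (5 ones in 1111001)


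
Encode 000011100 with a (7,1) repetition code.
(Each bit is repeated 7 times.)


Each bit -> 7 copies

000000000000000000000000000011111111111111111111100000000000000


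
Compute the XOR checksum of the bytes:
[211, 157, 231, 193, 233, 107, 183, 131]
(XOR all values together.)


XOR chain: 211 ^ 157 ^ 231 ^ 193 ^ 233 ^ 107 ^ 183 ^ 131 = 222

222


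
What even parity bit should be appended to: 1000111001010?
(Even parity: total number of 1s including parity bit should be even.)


Number of 1s in data: 6
Parity bit: 0

0


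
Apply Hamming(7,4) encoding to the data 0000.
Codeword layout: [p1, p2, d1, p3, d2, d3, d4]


Parity bits: p1=0, p2=0, p3=0

0000000


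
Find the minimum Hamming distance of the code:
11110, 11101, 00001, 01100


Comparing all pairs, minimum distance: 2
Can detect 1 errors, correct 0 errors

2


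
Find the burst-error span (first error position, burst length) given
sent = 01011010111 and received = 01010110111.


XOR: 00001100000

Burst at position 4, length 2


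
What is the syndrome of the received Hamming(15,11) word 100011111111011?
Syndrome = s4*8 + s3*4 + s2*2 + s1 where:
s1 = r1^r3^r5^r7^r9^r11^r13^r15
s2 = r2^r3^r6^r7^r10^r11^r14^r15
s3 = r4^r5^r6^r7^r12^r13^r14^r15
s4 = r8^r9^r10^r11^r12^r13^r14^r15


s1=0, s2=0, s3=0, s4=1

Syndrome = 8 (error at position 8)
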